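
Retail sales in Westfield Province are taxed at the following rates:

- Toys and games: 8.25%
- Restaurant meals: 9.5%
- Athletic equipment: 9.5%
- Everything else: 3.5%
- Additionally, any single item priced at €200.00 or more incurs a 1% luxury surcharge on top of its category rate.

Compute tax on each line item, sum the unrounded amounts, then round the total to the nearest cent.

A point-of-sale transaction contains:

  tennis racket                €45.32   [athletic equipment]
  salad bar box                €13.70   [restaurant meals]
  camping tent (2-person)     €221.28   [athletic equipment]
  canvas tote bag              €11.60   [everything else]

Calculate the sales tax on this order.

€29.25

Tennis racket €45.32: athletic equipment → 9.5% → €4.3054
Salad bar box €13.70: restaurant meals → 9.5% → €1.3015
Camping tent (2-person) €221.28: athletic equipment → 9.5% + 1% surcharge = 10.5% → €23.2344
Canvas tote bag €11.60: everything else → 3.5% → €0.406
Unrounded tax sum = €29.2473 → €29.25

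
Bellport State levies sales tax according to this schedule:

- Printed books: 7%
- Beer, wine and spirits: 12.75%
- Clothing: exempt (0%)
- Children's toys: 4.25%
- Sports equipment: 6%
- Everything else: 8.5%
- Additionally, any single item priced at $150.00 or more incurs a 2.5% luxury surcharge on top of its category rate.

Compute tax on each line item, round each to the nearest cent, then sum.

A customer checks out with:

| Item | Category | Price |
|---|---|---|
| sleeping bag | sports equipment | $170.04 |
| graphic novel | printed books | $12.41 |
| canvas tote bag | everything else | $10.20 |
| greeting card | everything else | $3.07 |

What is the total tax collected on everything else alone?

Canvas tote bag $10.20: everything else → 8.5% → $0.87
Greeting card $3.07: everything else → 8.5% → $0.26
Tax on everything else = $0.87 + $0.26 = $1.13

$1.13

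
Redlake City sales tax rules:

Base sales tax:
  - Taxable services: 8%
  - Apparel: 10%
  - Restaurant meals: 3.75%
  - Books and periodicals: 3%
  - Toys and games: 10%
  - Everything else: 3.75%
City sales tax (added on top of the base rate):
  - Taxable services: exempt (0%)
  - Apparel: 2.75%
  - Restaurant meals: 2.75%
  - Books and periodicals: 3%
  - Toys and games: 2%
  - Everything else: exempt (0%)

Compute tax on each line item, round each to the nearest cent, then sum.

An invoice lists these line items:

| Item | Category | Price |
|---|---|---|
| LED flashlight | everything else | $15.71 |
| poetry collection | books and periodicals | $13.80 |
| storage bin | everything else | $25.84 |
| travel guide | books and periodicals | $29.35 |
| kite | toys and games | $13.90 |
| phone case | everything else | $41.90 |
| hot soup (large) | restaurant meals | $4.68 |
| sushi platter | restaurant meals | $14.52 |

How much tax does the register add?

LED flashlight $15.71: everything else → 3.75% + 0% city = 3.75% → $0.59
Poetry collection $13.80: books and periodicals → 3% + 3% city = 6% → $0.83
Storage bin $25.84: everything else → 3.75% + 0% city = 3.75% → $0.97
Travel guide $29.35: books and periodicals → 3% + 3% city = 6% → $1.76
Kite $13.90: toys and games → 10% + 2% city = 12% → $1.67
Phone case $41.90: everything else → 3.75% + 0% city = 3.75% → $1.57
Hot soup (large) $4.68: restaurant meals → 3.75% + 2.75% city = 6.5% → $0.30
Sushi platter $14.52: restaurant meals → 3.75% + 2.75% city = 6.5% → $0.94
Total tax = $0.59 + $0.83 + $0.97 + $1.76 + $1.67 + $1.57 + $0.30 + $0.94 = $8.63

$8.63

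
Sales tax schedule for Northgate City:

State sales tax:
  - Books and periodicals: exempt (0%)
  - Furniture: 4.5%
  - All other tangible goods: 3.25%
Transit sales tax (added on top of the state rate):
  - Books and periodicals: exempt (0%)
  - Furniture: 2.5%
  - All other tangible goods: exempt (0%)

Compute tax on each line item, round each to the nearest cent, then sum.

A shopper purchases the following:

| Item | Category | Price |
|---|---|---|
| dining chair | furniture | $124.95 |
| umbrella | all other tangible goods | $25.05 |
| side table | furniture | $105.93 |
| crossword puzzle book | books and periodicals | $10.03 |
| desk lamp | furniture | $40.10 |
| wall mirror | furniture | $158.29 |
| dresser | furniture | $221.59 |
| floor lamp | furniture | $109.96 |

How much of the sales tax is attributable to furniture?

Dining chair $124.95: furniture → 4.5% + 2.5% transit = 7% → $8.75
Side table $105.93: furniture → 4.5% + 2.5% transit = 7% → $7.42
Desk lamp $40.10: furniture → 4.5% + 2.5% transit = 7% → $2.81
Wall mirror $158.29: furniture → 4.5% + 2.5% transit = 7% → $11.08
Dresser $221.59: furniture → 4.5% + 2.5% transit = 7% → $15.51
Floor lamp $109.96: furniture → 4.5% + 2.5% transit = 7% → $7.70
Tax on furniture = $8.75 + $7.42 + $2.81 + $11.08 + $15.51 + $7.70 = $53.27

$53.27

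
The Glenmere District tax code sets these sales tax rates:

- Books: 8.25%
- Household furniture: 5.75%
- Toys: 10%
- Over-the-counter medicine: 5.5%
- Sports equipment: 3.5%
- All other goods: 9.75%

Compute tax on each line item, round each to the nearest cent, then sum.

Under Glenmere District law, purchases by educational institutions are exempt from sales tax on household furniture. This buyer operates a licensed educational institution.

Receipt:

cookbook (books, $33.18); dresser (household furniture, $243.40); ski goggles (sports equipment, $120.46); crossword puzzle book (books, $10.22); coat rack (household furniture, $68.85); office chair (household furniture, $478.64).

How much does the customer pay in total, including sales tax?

$962.55

Cookbook $33.18: books → 8.25% → $2.74
Dresser $243.40: household furniture, buyer-exempt → 0% → $0.00
Ski goggles $120.46: sports equipment → 3.5% → $4.22
Crossword puzzle book $10.22: books → 8.25% → $0.84
Coat rack $68.85: household furniture, buyer-exempt → 0% → $0.00
Office chair $478.64: household furniture, buyer-exempt → 0% → $0.00
Subtotal = $954.75; tax = $7.80; total due = $962.55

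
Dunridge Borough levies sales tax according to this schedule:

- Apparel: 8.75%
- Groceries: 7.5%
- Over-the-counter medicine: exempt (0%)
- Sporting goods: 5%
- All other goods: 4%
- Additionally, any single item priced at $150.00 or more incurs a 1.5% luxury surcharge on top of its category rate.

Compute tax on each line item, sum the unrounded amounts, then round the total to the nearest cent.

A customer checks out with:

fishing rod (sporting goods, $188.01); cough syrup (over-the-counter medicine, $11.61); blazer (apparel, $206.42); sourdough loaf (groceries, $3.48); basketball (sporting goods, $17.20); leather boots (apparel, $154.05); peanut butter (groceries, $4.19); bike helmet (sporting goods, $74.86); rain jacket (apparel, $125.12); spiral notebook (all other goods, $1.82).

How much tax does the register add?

$65.37

Fishing rod $188.01: sporting goods → 5% + 1.5% surcharge = 6.5% → $12.22065
Cough syrup $11.61: over-the-counter medicine → 0% → $0.00
Blazer $206.42: apparel → 8.75% + 1.5% surcharge = 10.25% → $21.15805
Sourdough loaf $3.48: groceries → 7.5% → $0.261
Basketball $17.20: sporting goods → 5% → $0.86
Leather boots $154.05: apparel → 8.75% + 1.5% surcharge = 10.25% → $15.790125
Peanut butter $4.19: groceries → 7.5% → $0.31425
Bike helmet $74.86: sporting goods → 5% → $3.743
Rain jacket $125.12: apparel → 8.75% → $10.948
Spiral notebook $1.82: all other goods → 4% → $0.0728
Unrounded tax sum = $65.367875 → $65.37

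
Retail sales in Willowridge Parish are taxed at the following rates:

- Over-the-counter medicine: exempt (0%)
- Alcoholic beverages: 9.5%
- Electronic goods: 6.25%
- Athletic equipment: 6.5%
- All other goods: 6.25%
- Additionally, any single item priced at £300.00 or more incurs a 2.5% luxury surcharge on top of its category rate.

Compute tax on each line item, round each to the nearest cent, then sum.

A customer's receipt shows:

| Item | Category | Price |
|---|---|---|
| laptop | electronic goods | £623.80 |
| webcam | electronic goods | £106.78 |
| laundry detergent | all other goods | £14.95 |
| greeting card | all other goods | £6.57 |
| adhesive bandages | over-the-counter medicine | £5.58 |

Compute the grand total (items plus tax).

£820.27

Laptop £623.80: electronic goods → 6.25% + 2.5% surcharge = 8.75% → £54.58
Webcam £106.78: electronic goods → 6.25% → £6.67
Laundry detergent £14.95: all other goods → 6.25% → £0.93
Greeting card £6.57: all other goods → 6.25% → £0.41
Adhesive bandages £5.58: over-the-counter medicine → 0% → £0.00
Subtotal = £757.68; tax = £62.59; total due = £820.27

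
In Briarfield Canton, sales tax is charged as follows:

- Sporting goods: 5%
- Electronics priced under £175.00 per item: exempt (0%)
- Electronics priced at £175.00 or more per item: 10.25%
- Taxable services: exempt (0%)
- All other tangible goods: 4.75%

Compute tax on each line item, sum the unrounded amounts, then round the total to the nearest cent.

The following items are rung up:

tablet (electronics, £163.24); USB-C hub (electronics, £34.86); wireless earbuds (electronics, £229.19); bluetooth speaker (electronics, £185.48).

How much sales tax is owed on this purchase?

£42.50

Tablet £163.24: electronics, under £175.00 → 0% → £0.00
USB-C hub £34.86: electronics, under £175.00 → 0% → £0.00
Wireless earbuds £229.19: electronics, £175.00 or more → 10.25% → £23.491975
Bluetooth speaker £185.48: electronics, £175.00 or more → 10.25% → £19.0117
Unrounded tax sum = £42.503675 → £42.50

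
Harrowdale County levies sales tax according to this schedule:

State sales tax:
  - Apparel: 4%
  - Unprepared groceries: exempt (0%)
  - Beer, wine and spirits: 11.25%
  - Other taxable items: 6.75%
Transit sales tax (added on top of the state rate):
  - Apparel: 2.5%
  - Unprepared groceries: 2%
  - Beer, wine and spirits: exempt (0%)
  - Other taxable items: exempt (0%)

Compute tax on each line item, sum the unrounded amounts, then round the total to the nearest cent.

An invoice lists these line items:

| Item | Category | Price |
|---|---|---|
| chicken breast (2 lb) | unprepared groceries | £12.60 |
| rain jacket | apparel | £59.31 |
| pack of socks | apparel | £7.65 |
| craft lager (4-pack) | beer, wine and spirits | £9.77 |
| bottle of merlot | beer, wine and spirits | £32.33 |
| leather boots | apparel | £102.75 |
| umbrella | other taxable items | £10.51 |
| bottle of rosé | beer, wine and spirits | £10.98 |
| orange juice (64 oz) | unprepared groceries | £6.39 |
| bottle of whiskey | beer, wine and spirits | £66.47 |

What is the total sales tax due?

Chicken breast (2 lb) £12.60: unprepared groceries → 0% + 2% transit = 2% → £0.252
Rain jacket £59.31: apparel → 4% + 2.5% transit = 6.5% → £3.85515
Pack of socks £7.65: apparel → 4% + 2.5% transit = 6.5% → £0.49725
Craft lager (4-pack) £9.77: beer, wine and spirits → 11.25% + 0% transit = 11.25% → £1.099125
Bottle of merlot £32.33: beer, wine and spirits → 11.25% + 0% transit = 11.25% → £3.637125
Leather boots £102.75: apparel → 4% + 2.5% transit = 6.5% → £6.67875
Umbrella £10.51: other taxable items → 6.75% + 0% transit = 6.75% → £0.709425
Bottle of rosé £10.98: beer, wine and spirits → 11.25% + 0% transit = 11.25% → £1.23525
Orange juice (64 oz) £6.39: unprepared groceries → 0% + 2% transit = 2% → £0.1278
Bottle of whiskey £66.47: beer, wine and spirits → 11.25% + 0% transit = 11.25% → £7.477875
Unrounded tax sum = £25.56975 → £25.57

£25.57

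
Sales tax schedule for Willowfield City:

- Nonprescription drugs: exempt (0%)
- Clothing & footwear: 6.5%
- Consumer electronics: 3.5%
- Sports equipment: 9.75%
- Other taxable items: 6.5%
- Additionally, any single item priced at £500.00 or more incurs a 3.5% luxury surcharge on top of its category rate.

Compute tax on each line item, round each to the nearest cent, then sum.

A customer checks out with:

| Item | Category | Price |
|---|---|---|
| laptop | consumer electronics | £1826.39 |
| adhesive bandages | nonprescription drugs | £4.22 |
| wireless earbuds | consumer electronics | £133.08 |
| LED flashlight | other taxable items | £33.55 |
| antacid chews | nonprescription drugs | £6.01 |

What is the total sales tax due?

£134.69

Laptop £1826.39: consumer electronics → 3.5% + 3.5% surcharge = 7% → £127.85
Adhesive bandages £4.22: nonprescription drugs → 0% → £0.00
Wireless earbuds £133.08: consumer electronics → 3.5% → £4.66
LED flashlight £33.55: other taxable items → 6.5% → £2.18
Antacid chews £6.01: nonprescription drugs → 0% → £0.00
Total tax = £127.85 + £4.66 + £2.18 = £134.69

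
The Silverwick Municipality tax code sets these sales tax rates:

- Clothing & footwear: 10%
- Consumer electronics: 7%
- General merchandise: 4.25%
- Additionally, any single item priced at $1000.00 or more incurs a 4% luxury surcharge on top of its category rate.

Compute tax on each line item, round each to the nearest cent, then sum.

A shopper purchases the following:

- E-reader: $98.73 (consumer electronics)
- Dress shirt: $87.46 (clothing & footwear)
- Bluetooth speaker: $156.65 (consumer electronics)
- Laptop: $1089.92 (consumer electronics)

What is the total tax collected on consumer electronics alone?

$137.77

E-reader $98.73: consumer electronics → 7% → $6.91
Bluetooth speaker $156.65: consumer electronics → 7% → $10.97
Laptop $1089.92: consumer electronics → 7% + 4% surcharge = 11% → $119.89
Tax on consumer electronics = $6.91 + $10.97 + $119.89 = $137.77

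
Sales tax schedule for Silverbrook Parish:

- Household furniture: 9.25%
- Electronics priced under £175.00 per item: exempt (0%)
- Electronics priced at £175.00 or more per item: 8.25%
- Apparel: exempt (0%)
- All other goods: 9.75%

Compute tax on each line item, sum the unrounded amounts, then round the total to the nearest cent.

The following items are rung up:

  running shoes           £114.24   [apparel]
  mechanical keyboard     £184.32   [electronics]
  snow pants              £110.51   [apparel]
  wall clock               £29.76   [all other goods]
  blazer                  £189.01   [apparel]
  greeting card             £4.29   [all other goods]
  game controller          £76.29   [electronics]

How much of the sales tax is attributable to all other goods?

Wall clock £29.76: all other goods → 9.75% → £2.9016
Greeting card £4.29: all other goods → 9.75% → £0.418275
Tax on all other goods: unrounded sum = £3.319875 → £3.32

£3.32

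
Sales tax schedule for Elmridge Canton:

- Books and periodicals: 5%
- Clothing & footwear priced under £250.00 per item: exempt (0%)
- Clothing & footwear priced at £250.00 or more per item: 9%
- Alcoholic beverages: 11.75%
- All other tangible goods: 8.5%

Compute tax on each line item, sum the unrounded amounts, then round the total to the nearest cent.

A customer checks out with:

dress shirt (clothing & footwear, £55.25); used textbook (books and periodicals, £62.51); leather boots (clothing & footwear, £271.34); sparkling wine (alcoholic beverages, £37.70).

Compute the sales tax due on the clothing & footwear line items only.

Dress shirt £55.25: clothing & footwear, under £250.00 → 0% → £0.00
Leather boots £271.34: clothing & footwear, £250.00 or more → 9% → £24.4206
Tax on clothing & footwear: unrounded sum = £24.4206 → £24.42

£24.42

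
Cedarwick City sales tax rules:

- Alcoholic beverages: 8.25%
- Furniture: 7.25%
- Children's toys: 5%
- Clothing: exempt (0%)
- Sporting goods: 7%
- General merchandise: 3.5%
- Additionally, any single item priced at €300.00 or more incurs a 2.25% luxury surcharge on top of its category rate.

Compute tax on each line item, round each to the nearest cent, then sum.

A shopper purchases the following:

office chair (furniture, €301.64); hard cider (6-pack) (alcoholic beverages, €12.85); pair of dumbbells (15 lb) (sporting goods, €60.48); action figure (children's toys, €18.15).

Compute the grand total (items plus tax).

€427.98

Office chair €301.64: furniture → 7.25% + 2.25% surcharge = 9.5% → €28.66
Hard cider (6-pack) €12.85: alcoholic beverages → 8.25% → €1.06
Pair of dumbbells (15 lb) €60.48: sporting goods → 7% → €4.23
Action figure €18.15: children's toys → 5% → €0.91
Subtotal = €393.12; tax = €34.86; total due = €427.98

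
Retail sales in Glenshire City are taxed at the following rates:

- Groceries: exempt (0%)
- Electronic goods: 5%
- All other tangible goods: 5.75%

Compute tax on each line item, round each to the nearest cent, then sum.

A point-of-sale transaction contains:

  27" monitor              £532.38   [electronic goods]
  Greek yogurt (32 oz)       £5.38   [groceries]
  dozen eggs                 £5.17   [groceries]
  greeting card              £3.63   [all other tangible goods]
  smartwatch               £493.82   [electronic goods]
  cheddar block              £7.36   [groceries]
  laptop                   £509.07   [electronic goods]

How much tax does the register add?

27" monitor £532.38: electronic goods → 5% → £26.62
Greek yogurt (32 oz) £5.38: groceries → 0% → £0.00
Dozen eggs £5.17: groceries → 0% → £0.00
Greeting card £3.63: all other tangible goods → 5.75% → £0.21
Smartwatch £493.82: electronic goods → 5% → £24.69
Cheddar block £7.36: groceries → 0% → £0.00
Laptop £509.07: electronic goods → 5% → £25.45
Total tax = £26.62 + £0.21 + £24.69 + £25.45 = £76.97

£76.97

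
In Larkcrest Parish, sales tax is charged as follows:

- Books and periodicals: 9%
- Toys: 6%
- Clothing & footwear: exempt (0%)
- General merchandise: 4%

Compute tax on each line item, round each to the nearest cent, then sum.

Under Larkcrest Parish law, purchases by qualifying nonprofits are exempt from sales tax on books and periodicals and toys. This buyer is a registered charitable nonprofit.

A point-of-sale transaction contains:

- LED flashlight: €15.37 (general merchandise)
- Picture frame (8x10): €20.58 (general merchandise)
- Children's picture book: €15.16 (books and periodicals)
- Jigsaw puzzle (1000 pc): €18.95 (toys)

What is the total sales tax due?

€1.43

LED flashlight €15.37: general merchandise → 4% → €0.61
Picture frame (8x10) €20.58: general merchandise → 4% → €0.82
Children's picture book €15.16: books and periodicals, buyer-exempt → 0% → €0.00
Jigsaw puzzle (1000 pc) €18.95: toys, buyer-exempt → 0% → €0.00
Total tax = €0.61 + €0.82 = €1.43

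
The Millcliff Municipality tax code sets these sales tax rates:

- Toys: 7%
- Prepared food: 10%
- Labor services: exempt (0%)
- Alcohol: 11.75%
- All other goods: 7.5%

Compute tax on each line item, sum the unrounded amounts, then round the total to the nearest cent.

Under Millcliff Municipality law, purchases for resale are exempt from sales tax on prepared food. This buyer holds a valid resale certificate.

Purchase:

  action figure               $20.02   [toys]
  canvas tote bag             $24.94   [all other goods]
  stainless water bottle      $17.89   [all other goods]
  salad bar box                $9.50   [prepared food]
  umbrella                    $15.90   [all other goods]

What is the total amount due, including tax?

$94.06

Action figure $20.02: toys → 7% → $1.4014
Canvas tote bag $24.94: all other goods → 7.5% → $1.8705
Stainless water bottle $17.89: all other goods → 7.5% → $1.34175
Salad bar box $9.50: prepared food, buyer-exempt → 0% → $0.00
Umbrella $15.90: all other goods → 7.5% → $1.1925
Subtotal = $88.25; unrounded tax = $5.80615 → $5.81; total due = $94.06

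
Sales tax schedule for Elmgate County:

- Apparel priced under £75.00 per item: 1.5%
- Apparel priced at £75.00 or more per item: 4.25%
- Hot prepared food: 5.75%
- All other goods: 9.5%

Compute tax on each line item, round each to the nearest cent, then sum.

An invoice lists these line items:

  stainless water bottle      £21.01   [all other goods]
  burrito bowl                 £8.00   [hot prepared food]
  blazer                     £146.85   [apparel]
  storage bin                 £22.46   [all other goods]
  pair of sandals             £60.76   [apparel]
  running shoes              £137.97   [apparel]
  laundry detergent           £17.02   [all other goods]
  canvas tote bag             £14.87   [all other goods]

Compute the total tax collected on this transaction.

Stainless water bottle £21.01: all other goods → 9.5% → £2.00
Burrito bowl £8.00: hot prepared food → 5.75% → £0.46
Blazer £146.85: apparel, £75.00 or more → 4.25% → £6.24
Storage bin £22.46: all other goods → 9.5% → £2.13
Pair of sandals £60.76: apparel, under £75.00 → 1.5% → £0.91
Running shoes £137.97: apparel, £75.00 or more → 4.25% → £5.86
Laundry detergent £17.02: all other goods → 9.5% → £1.62
Canvas tote bag £14.87: all other goods → 9.5% → £1.41
Total tax = £2.00 + £0.46 + £6.24 + £2.13 + £0.91 + £5.86 + £1.62 + £1.41 = £20.63

£20.63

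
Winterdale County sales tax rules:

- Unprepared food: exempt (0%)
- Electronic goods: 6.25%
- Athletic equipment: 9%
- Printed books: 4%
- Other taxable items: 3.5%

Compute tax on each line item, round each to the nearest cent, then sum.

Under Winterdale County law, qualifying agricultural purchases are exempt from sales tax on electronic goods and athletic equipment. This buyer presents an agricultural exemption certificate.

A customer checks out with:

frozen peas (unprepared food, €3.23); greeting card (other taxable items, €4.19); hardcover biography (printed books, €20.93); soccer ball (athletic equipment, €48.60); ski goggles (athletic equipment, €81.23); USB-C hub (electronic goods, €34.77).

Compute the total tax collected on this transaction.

€0.99

Frozen peas €3.23: unprepared food → 0% → €0.00
Greeting card €4.19: other taxable items → 3.5% → €0.15
Hardcover biography €20.93: printed books → 4% → €0.84
Soccer ball €48.60: athletic equipment, buyer-exempt → 0% → €0.00
Ski goggles €81.23: athletic equipment, buyer-exempt → 0% → €0.00
USB-C hub €34.77: electronic goods, buyer-exempt → 0% → €0.00
Total tax = €0.15 + €0.84 = €0.99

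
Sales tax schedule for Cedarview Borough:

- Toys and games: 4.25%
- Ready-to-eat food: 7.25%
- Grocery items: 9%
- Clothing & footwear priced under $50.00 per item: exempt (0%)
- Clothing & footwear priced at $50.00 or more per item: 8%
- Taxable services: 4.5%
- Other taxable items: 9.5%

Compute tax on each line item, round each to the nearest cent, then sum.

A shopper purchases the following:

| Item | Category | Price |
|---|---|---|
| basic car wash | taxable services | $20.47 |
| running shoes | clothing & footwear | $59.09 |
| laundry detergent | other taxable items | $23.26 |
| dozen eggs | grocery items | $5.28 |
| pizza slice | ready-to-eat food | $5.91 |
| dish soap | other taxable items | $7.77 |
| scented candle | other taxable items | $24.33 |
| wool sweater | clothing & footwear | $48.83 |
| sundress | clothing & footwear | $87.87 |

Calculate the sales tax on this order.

Basic car wash $20.47: taxable services → 4.5% → $0.92
Running shoes $59.09: clothing & footwear, $50.00 or more → 8% → $4.73
Laundry detergent $23.26: other taxable items → 9.5% → $2.21
Dozen eggs $5.28: grocery items → 9% → $0.48
Pizza slice $5.91: ready-to-eat food → 7.25% → $0.43
Dish soap $7.77: other taxable items → 9.5% → $0.74
Scented candle $24.33: other taxable items → 9.5% → $2.31
Wool sweater $48.83: clothing & footwear, under $50.00 → 0% → $0.00
Sundress $87.87: clothing & footwear, $50.00 or more → 8% → $7.03
Total tax = $0.92 + $4.73 + $2.21 + $0.48 + $0.43 + $0.74 + $2.31 + $7.03 = $18.85

$18.85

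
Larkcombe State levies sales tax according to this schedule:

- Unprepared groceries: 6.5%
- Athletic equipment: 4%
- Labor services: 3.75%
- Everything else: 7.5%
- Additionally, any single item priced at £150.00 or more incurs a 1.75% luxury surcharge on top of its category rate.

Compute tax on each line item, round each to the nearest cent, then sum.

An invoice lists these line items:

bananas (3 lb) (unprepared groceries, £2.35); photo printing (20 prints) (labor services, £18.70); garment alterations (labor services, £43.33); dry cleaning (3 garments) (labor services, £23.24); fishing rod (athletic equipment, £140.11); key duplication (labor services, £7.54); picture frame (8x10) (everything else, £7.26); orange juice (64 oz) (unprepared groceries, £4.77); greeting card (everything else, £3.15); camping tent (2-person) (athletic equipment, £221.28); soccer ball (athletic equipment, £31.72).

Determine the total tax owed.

Bananas (3 lb) £2.35: unprepared groceries → 6.5% → £0.15
Photo printing (20 prints) £18.70: labor services → 3.75% → £0.70
Garment alterations £43.33: labor services → 3.75% → £1.62
Dry cleaning (3 garments) £23.24: labor services → 3.75% → £0.87
Fishing rod £140.11: athletic equipment → 4% → £5.60
Key duplication £7.54: labor services → 3.75% → £0.28
Picture frame (8x10) £7.26: everything else → 7.5% → £0.54
Orange juice (64 oz) £4.77: unprepared groceries → 6.5% → £0.31
Greeting card £3.15: everything else → 7.5% → £0.24
Camping tent (2-person) £221.28: athletic equipment → 4% + 1.75% surcharge = 5.75% → £12.72
Soccer ball £31.72: athletic equipment → 4% → £1.27
Total tax = £0.15 + £0.70 + £1.62 + £0.87 + £5.60 + £0.28 + £0.54 + £0.31 + £0.24 + £12.72 + £1.27 = £24.30

£24.30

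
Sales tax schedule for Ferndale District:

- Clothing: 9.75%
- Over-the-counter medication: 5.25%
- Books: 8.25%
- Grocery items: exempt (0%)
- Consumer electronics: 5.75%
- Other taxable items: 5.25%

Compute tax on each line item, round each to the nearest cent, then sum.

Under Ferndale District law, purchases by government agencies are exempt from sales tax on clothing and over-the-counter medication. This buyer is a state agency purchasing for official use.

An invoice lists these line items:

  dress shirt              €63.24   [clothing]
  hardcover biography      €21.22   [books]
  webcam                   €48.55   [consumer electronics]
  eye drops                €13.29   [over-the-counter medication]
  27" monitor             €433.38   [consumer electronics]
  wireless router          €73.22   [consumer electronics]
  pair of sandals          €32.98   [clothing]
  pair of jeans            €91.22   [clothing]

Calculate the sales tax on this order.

€33.67

Dress shirt €63.24: clothing, buyer-exempt → 0% → €0.00
Hardcover biography €21.22: books → 8.25% → €1.75
Webcam €48.55: consumer electronics → 5.75% → €2.79
Eye drops €13.29: over-the-counter medication, buyer-exempt → 0% → €0.00
27" monitor €433.38: consumer electronics → 5.75% → €24.92
Wireless router €73.22: consumer electronics → 5.75% → €4.21
Pair of sandals €32.98: clothing, buyer-exempt → 0% → €0.00
Pair of jeans €91.22: clothing, buyer-exempt → 0% → €0.00
Total tax = €1.75 + €2.79 + €24.92 + €4.21 = €33.67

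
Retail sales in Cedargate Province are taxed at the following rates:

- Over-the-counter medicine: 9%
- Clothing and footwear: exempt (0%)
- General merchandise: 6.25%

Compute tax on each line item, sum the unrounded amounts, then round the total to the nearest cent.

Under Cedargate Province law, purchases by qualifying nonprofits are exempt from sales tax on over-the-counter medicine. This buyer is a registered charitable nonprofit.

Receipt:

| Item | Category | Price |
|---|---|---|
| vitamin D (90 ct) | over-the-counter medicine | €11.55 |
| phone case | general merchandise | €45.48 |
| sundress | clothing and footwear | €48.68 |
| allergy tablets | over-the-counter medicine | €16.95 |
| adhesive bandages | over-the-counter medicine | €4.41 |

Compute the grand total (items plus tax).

Vitamin D (90 ct) €11.55: over-the-counter medicine, buyer-exempt → 0% → €0.00
Phone case €45.48: general merchandise → 6.25% → €2.8425
Sundress €48.68: clothing and footwear → 0% → €0.00
Allergy tablets €16.95: over-the-counter medicine, buyer-exempt → 0% → €0.00
Adhesive bandages €4.41: over-the-counter medicine, buyer-exempt → 0% → €0.00
Subtotal = €127.07; unrounded tax = €2.8425 → €2.84; total due = €129.91

€129.91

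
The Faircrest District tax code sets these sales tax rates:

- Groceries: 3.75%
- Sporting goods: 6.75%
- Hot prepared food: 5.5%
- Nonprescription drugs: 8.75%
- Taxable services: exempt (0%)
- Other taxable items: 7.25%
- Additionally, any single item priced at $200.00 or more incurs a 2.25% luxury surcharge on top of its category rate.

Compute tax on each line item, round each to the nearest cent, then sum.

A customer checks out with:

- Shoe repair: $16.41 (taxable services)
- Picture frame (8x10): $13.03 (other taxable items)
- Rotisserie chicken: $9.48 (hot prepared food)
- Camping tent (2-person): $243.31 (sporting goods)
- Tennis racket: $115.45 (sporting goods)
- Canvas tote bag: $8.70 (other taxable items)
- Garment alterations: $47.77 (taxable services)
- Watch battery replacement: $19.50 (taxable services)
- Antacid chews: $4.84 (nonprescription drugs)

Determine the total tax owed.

Shoe repair $16.41: taxable services → 0% → $0.00
Picture frame (8x10) $13.03: other taxable items → 7.25% → $0.94
Rotisserie chicken $9.48: hot prepared food → 5.5% → $0.52
Camping tent (2-person) $243.31: sporting goods → 6.75% + 2.25% surcharge = 9% → $21.90
Tennis racket $115.45: sporting goods → 6.75% → $7.79
Canvas tote bag $8.70: other taxable items → 7.25% → $0.63
Garment alterations $47.77: taxable services → 0% → $0.00
Watch battery replacement $19.50: taxable services → 0% → $0.00
Antacid chews $4.84: nonprescription drugs → 8.75% → $0.42
Total tax = $0.94 + $0.52 + $21.90 + $7.79 + $0.63 + $0.42 = $32.20

$32.20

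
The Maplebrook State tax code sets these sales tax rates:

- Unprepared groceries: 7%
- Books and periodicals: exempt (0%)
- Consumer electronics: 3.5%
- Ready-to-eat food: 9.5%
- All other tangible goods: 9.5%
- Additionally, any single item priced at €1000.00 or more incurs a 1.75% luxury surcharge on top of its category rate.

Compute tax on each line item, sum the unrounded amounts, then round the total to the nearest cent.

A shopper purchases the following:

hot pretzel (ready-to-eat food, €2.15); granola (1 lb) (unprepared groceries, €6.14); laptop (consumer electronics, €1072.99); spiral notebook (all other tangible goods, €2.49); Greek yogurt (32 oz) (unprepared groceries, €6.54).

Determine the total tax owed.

Hot pretzel €2.15: ready-to-eat food → 9.5% → €0.20425
Granola (1 lb) €6.14: unprepared groceries → 7% → €0.4298
Laptop €1072.99: consumer electronics → 3.5% + 1.75% surcharge = 5.25% → €56.331975
Spiral notebook €2.49: all other tangible goods → 9.5% → €0.23655
Greek yogurt (32 oz) €6.54: unprepared groceries → 7% → €0.4578
Unrounded tax sum = €57.660375 → €57.66

€57.66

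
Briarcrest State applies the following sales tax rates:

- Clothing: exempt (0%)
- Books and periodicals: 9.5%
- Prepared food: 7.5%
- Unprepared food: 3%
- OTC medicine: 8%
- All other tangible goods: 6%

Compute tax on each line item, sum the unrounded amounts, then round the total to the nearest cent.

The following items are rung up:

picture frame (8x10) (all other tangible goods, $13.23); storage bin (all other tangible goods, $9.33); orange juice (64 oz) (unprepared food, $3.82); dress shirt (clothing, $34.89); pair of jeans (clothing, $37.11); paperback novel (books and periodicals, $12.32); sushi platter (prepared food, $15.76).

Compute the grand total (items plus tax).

Picture frame (8x10) $13.23: all other tangible goods → 6% → $0.7938
Storage bin $9.33: all other tangible goods → 6% → $0.5598
Orange juice (64 oz) $3.82: unprepared food → 3% → $0.1146
Dress shirt $34.89: clothing → 0% → $0.00
Pair of jeans $37.11: clothing → 0% → $0.00
Paperback novel $12.32: books and periodicals → 9.5% → $1.1704
Sushi platter $15.76: prepared food → 7.5% → $1.182
Subtotal = $126.46; unrounded tax = $3.8206 → $3.82; total due = $130.28

$130.28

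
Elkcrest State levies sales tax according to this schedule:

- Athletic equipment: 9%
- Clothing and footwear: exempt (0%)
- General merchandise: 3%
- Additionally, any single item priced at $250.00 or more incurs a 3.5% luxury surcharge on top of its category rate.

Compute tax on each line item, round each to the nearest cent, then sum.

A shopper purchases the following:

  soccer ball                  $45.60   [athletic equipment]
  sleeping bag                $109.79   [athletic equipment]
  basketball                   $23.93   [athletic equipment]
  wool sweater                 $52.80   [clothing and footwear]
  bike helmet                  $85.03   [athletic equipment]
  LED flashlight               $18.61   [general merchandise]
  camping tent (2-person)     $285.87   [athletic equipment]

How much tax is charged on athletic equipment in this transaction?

Soccer ball $45.60: athletic equipment → 9% → $4.10
Sleeping bag $109.79: athletic equipment → 9% → $9.88
Basketball $23.93: athletic equipment → 9% → $2.15
Bike helmet $85.03: athletic equipment → 9% → $7.65
Camping tent (2-person) $285.87: athletic equipment → 9% + 3.5% surcharge = 12.5% → $35.73
Tax on athletic equipment = $4.10 + $9.88 + $2.15 + $7.65 + $35.73 = $59.51

$59.51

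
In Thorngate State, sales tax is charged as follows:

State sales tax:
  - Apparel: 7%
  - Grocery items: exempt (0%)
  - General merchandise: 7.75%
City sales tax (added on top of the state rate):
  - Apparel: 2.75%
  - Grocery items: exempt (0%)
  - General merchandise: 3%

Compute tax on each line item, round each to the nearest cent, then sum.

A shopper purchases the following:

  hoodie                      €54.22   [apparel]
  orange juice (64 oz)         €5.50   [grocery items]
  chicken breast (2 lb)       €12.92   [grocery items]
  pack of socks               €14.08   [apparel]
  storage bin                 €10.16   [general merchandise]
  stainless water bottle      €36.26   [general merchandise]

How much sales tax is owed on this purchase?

Hoodie €54.22: apparel → 7% + 2.75% city = 9.75% → €5.29
Orange juice (64 oz) €5.50: grocery items → 0% + 0% city = 0% → €0.00
Chicken breast (2 lb) €12.92: grocery items → 0% + 0% city = 0% → €0.00
Pack of socks €14.08: apparel → 7% + 2.75% city = 9.75% → €1.37
Storage bin €10.16: general merchandise → 7.75% + 3% city = 10.75% → €1.09
Stainless water bottle €36.26: general merchandise → 7.75% + 3% city = 10.75% → €3.90
Total tax = €5.29 + €1.37 + €1.09 + €3.90 = €11.65

€11.65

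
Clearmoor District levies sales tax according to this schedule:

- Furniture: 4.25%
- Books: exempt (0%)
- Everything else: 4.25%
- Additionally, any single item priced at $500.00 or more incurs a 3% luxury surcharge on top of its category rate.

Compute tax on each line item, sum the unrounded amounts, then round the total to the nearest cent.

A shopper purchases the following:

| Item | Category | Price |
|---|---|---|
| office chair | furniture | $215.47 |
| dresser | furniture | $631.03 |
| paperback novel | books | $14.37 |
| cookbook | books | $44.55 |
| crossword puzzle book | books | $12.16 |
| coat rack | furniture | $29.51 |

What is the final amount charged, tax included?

$1003.25

Office chair $215.47: furniture → 4.25% → $9.157475
Dresser $631.03: furniture → 4.25% + 3% surcharge = 7.25% → $45.749675
Paperback novel $14.37: books → 0% → $0.00
Cookbook $44.55: books → 0% → $0.00
Crossword puzzle book $12.16: books → 0% → $0.00
Coat rack $29.51: furniture → 4.25% → $1.254175
Subtotal = $947.09; unrounded tax = $56.161325 → $56.16; total due = $1003.25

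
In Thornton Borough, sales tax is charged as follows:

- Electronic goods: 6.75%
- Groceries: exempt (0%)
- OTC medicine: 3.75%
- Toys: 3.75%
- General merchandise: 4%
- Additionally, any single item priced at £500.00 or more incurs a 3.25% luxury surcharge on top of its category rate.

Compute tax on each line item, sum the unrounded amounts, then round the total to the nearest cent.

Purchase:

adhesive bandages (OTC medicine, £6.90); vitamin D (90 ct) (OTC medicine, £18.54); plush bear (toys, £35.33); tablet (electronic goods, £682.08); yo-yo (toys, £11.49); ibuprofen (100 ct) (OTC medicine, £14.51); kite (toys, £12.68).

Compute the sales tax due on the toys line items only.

Plush bear £35.33: toys → 3.75% → £1.324875
Yo-yo £11.49: toys → 3.75% → £0.430875
Kite £12.68: toys → 3.75% → £0.4755
Tax on toys: unrounded sum = £2.23125 → £2.23

£2.23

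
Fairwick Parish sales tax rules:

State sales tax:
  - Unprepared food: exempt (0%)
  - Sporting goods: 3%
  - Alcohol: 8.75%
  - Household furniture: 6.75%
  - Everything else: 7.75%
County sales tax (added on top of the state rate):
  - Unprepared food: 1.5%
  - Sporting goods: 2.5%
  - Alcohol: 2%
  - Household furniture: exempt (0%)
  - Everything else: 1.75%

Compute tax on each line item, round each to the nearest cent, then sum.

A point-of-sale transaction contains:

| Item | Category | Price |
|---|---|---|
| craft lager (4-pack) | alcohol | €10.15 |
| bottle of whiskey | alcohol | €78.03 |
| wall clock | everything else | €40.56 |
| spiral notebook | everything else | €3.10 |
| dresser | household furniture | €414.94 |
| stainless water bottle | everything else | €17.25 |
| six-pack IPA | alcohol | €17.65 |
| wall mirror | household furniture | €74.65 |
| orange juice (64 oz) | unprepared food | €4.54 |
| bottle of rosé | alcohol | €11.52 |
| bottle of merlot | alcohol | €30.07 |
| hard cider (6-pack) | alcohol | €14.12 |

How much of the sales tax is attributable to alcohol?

Craft lager (4-pack) €10.15: alcohol → 8.75% + 2% county = 10.75% → €1.09
Bottle of whiskey €78.03: alcohol → 8.75% + 2% county = 10.75% → €8.39
Six-pack IPA €17.65: alcohol → 8.75% + 2% county = 10.75% → €1.90
Bottle of rosé €11.52: alcohol → 8.75% + 2% county = 10.75% → €1.24
Bottle of merlot €30.07: alcohol → 8.75% + 2% county = 10.75% → €3.23
Hard cider (6-pack) €14.12: alcohol → 8.75% + 2% county = 10.75% → €1.52
Tax on alcohol = €1.09 + €8.39 + €1.90 + €1.24 + €3.23 + €1.52 = €17.37

€17.37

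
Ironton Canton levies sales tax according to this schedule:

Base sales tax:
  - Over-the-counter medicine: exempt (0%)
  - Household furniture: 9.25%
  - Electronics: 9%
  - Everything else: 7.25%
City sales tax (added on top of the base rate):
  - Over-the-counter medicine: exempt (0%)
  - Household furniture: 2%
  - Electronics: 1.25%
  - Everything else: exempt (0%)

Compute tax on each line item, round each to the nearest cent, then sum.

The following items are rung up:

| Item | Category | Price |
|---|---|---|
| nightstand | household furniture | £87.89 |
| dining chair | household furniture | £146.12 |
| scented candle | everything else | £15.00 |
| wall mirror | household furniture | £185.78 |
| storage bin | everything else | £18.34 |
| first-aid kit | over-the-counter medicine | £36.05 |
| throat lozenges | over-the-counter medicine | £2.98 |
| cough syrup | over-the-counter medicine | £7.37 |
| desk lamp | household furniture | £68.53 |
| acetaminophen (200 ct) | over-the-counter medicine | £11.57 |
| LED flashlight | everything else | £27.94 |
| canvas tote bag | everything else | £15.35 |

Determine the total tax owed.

£60.50

Nightstand £87.89: household furniture → 9.25% + 2% city = 11.25% → £9.89
Dining chair £146.12: household furniture → 9.25% + 2% city = 11.25% → £16.44
Scented candle £15.00: everything else → 7.25% + 0% city = 7.25% → £1.09
Wall mirror £185.78: household furniture → 9.25% + 2% city = 11.25% → £20.90
Storage bin £18.34: everything else → 7.25% + 0% city = 7.25% → £1.33
First-aid kit £36.05: over-the-counter medicine → 0% + 0% city = 0% → £0.00
Throat lozenges £2.98: over-the-counter medicine → 0% + 0% city = 0% → £0.00
Cough syrup £7.37: over-the-counter medicine → 0% + 0% city = 0% → £0.00
Desk lamp £68.53: household furniture → 9.25% + 2% city = 11.25% → £7.71
Acetaminophen (200 ct) £11.57: over-the-counter medicine → 0% + 0% city = 0% → £0.00
LED flashlight £27.94: everything else → 7.25% + 0% city = 7.25% → £2.03
Canvas tote bag £15.35: everything else → 7.25% + 0% city = 7.25% → £1.11
Total tax = £9.89 + £16.44 + £1.09 + £20.90 + £1.33 + £7.71 + £2.03 + £1.11 = £60.50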